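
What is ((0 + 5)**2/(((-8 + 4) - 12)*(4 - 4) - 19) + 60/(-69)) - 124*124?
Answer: -6720267/437 ≈ -15378.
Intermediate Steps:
((0 + 5)**2/(((-8 + 4) - 12)*(4 - 4) - 19) + 60/(-69)) - 124*124 = (5**2/((-4 - 12)*0 - 19) + 60*(-1/69)) - 15376 = (25/(-16*0 - 19) - 20/23) - 15376 = (25/(0 - 19) - 20/23) - 15376 = (25/(-19) - 20/23) - 15376 = (25*(-1/19) - 20/23) - 15376 = (-25/19 - 20/23) - 15376 = -955/437 - 15376 = -6720267/437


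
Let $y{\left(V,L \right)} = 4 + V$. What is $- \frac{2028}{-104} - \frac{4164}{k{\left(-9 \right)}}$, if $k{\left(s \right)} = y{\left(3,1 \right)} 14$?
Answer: $- \frac{2253}{98} \approx -22.99$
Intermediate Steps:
$k{\left(s \right)} = 98$ ($k{\left(s \right)} = \left(4 + 3\right) 14 = 7 \cdot 14 = 98$)
$- \frac{2028}{-104} - \frac{4164}{k{\left(-9 \right)}} = - \frac{2028}{-104} - \frac{4164}{98} = \left(-2028\right) \left(- \frac{1}{104}\right) - \frac{2082}{49} = \frac{39}{2} - \frac{2082}{49} = - \frac{2253}{98}$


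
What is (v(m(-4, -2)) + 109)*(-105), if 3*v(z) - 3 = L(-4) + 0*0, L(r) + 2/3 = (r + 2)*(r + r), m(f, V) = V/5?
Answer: -36260/3 ≈ -12087.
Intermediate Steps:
m(f, V) = V/5 (m(f, V) = V*(1/5) = V/5)
L(r) = -2/3 + 2*r*(2 + r) (L(r) = -2/3 + (r + 2)*(r + r) = -2/3 + (2 + r)*(2*r) = -2/3 + 2*r*(2 + r))
v(z) = 55/9 (v(z) = 1 + ((-2/3 + 2*(-4)**2 + 4*(-4)) + 0*0)/3 = 1 + ((-2/3 + 2*16 - 16) + 0)/3 = 1 + ((-2/3 + 32 - 16) + 0)/3 = 1 + (46/3 + 0)/3 = 1 + (1/3)*(46/3) = 1 + 46/9 = 55/9)
(v(m(-4, -2)) + 109)*(-105) = (55/9 + 109)*(-105) = (1036/9)*(-105) = -36260/3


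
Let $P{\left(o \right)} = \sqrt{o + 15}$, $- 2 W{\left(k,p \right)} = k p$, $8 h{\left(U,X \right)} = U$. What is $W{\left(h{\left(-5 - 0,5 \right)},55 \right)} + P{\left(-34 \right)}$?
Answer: $\frac{275}{16} + i \sqrt{19} \approx 17.188 + 4.3589 i$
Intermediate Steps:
$h{\left(U,X \right)} = \frac{U}{8}$
$W{\left(k,p \right)} = - \frac{k p}{2}$
$P{\left(o \right)} = \sqrt{15 + o}$
$W{\left(h{\left(-5 - 0,5 \right)},55 \right)} + P{\left(-34 \right)} = \left(- \frac{1}{2}\right) \frac{-5 - 0}{8} \cdot 55 + \sqrt{15 - 34} = \left(- \frac{1}{2}\right) \frac{-5 + 0}{8} \cdot 55 + \sqrt{-19} = \left(- \frac{1}{2}\right) \frac{1}{8} \left(-5\right) 55 + i \sqrt{19} = \left(- \frac{1}{2}\right) \left(- \frac{5}{8}\right) 55 + i \sqrt{19} = \frac{275}{16} + i \sqrt{19}$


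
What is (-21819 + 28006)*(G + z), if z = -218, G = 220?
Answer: 12374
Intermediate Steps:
(-21819 + 28006)*(G + z) = (-21819 + 28006)*(220 - 218) = 6187*2 = 12374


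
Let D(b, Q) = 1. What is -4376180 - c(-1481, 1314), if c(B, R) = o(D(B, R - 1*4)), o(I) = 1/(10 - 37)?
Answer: -118156859/27 ≈ -4.3762e+6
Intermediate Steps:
o(I) = -1/27 (o(I) = 1/(-27) = -1/27)
c(B, R) = -1/27
-4376180 - c(-1481, 1314) = -4376180 - 1*(-1/27) = -4376180 + 1/27 = -118156859/27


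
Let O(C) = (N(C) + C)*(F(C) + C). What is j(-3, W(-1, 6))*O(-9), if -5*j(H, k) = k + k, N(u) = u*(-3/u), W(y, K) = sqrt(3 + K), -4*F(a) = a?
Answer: -486/5 ≈ -97.200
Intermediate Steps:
F(a) = -a/4
N(u) = -3
j(H, k) = -2*k/5 (j(H, k) = -(k + k)/5 = -2*k/5)
O(C) = 3*C*(-3 + C)/4 (O(C) = (-3 + C)*(-C/4 + C) = (-3 + C)*(3*C/4) = 3*C*(-3 + C)/4)
j(-3, W(-1, 6))*O(-9) = (-2*sqrt(3 + 6)/5)*((3/4)*(-9)*(-3 - 9)) = (-2*sqrt(9)/5)*((3/4)*(-9)*(-12)) = -2/5*3*81 = -6/5*81 = -486/5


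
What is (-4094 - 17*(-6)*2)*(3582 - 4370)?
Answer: 3065320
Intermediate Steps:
(-4094 - 17*(-6)*2)*(3582 - 4370) = (-4094 + 102*2)*(-788) = (-4094 + 204)*(-788) = -3890*(-788) = 3065320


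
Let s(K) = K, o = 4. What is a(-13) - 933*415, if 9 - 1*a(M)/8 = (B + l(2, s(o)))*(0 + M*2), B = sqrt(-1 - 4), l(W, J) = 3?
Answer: -386499 + 208*I*sqrt(5) ≈ -3.865e+5 + 465.1*I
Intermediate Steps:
B = I*sqrt(5) (B = sqrt(-5) = I*sqrt(5) ≈ 2.2361*I)
a(M) = 72 - 16*M*(3 + I*sqrt(5)) (a(M) = 72 - 8*(I*sqrt(5) + 3)*(0 + M*2) = 72 - 8*(3 + I*sqrt(5))*(0 + 2*M) = 72 - 8*(3 + I*sqrt(5))*2*M = 72 - 16*M*(3 + I*sqrt(5)))
a(-13) - 933*415 = (72 - 48*(-13) - 16*I*(-13)*sqrt(5)) - 933*415 = (72 + 624 + 208*I*sqrt(5)) - 387195 = (696 + 208*I*sqrt(5)) - 387195 = -386499 + 208*I*sqrt(5)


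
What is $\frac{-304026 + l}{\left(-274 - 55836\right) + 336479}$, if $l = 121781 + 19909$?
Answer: $- \frac{162336}{280369} \approx -0.57901$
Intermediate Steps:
$l = 141690$
$\frac{-304026 + l}{\left(-274 - 55836\right) + 336479} = \frac{-304026 + 141690}{\left(-274 - 55836\right) + 336479} = - \frac{162336}{\left(-274 - 55836\right) + 336479} = - \frac{162336}{-56110 + 336479} = - \frac{162336}{280369}$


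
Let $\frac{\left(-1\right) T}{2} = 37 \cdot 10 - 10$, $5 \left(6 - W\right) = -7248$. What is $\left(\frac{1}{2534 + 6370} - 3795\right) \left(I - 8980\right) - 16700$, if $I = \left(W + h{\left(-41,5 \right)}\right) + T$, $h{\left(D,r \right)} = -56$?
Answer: $\frac{233606212643}{7420} \approx 3.1483 \cdot 10^{7}$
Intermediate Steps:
$W = \frac{7278}{5}$ ($W = 6 - - \frac{7248}{5} = 6 + \frac{7248}{5} = \frac{7278}{5} \approx 1455.6$)
$T = -720$ ($T = - 2 \left(37 \cdot 10 - 10\right) = - 2 \left(370 - 10\right) = \left(-2\right) 360 = -720$)
$I = \frac{3398}{5}$ ($I = \left(\frac{7278}{5} - 56\right) - 720 = \frac{6998}{5} - 720 = \frac{3398}{5} \approx 679.6$)
$\left(\frac{1}{2534 + 6370} - 3795\right) \left(I - 8980\right) - 16700 = \left(\frac{1}{2534 + 6370} - 3795\right) \left(\frac{3398}{5} - 8980\right) - 16700 = \left(\frac{1}{8904} - 3795\right) \left(- \frac{41502}{5}\right) - 16700 = \left(- \frac{33790679}{8904}\right) \left(- \frac{41502}{5}\right) - 16700 = \frac{233730126643}{7420} - 16700 = \frac{233606212643}{7420}$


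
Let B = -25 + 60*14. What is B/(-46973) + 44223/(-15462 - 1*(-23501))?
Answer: 2070735194/377615947 ≈ 5.4837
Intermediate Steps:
B = 815 (B = -25 + 840 = 815)
B/(-46973) + 44223/(-15462 - 1*(-23501)) = 815/(-46973) + 44223/(-15462 - 1*(-23501)) = 815*(-1/46973) + 44223/(-15462 + 23501) = -815/46973 + 44223/8039 = 2070735194/377615947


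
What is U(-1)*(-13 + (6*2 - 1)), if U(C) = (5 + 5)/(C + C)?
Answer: 10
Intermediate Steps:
U(C) = 5/C (U(C) = 10/((2*C)) = 10*(1/(2*C)) = 5/C)
U(-1)*(-13 + (6*2 - 1)) = (5/(-1))*(-13 + (6*2 - 1)) = (5*(-1))*(-13 + (12 - 1)) = -5*(-13 + 11) = -5*(-2) = 10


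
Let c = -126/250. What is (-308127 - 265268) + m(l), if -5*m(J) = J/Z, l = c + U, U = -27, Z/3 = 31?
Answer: -11109526979/19375 ≈ -5.7340e+5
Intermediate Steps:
Z = 93 (Z = 3*31 = 93)
c = -63/125 (c = -126*1/250 = -63/125 ≈ -0.50400)
l = -3438/125 (l = -63/125 - 27 = -3438/125 ≈ -27.504)
m(J) = -J/465 (m(J) = -J/(5*93) = -J/465)
(-308127 - 265268) + m(l) = (-308127 - 265268) - 1/465*(-3438/125) = -573395 + 1146/19375 = -11109526979/19375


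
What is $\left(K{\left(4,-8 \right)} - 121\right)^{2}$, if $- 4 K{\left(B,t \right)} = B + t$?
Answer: $14400$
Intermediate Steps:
$K{\left(B,t \right)} = - \frac{B}{4} - \frac{t}{4}$ ($K{\left(B,t \right)} = - \frac{B + t}{4} = - \frac{B}{4} - \frac{t}{4}$)
$\left(K{\left(4,-8 \right)} - 121\right)^{2} = \left(\left(\left(- \frac{1}{4}\right) 4 - -2\right) - 121\right)^{2} = \left(\left(-1 + 2\right) - 121\right)^{2} = \left(1 - 121\right)^{2} = \left(-120\right)^{2} = 14400$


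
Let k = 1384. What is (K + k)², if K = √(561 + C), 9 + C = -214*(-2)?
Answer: 1916436 + 38752*√5 ≈ 2.0031e+6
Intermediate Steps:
C = 419 (C = -9 - 214*(-2) = -9 + 428 = 419)
K = 14*√5 (K = √(561 + 419) = √980 = 14*√5 ≈ 31.305)
(K + k)² = (14*√5 + 1384)² = (1384 + 14*√5)²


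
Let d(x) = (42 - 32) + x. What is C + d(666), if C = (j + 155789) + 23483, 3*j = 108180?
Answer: 216008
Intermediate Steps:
j = 36060 (j = (⅓)*108180 = 36060)
C = 215332 (C = (36060 + 155789) + 23483 = 191849 + 23483 = 215332)
d(x) = 10 + x
C + d(666) = 215332 + (10 + 666) = 215332 + 676 = 216008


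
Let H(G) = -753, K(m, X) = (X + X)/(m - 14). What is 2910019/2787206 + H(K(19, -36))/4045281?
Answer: 3923248601407/3758343824962 ≈ 1.0439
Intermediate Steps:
K(m, X) = 2*X/(-14 + m) (K(m, X) = (2*X)/(-14 + m) = 2*X/(-14 + m))
2910019/2787206 + H(K(19, -36))/4045281 = 2910019/2787206 - 753/4045281 = 2910019*(1/2787206) - 753*1/4045281 = 2910019/2787206 - 251/1348427 = 3923248601407/3758343824962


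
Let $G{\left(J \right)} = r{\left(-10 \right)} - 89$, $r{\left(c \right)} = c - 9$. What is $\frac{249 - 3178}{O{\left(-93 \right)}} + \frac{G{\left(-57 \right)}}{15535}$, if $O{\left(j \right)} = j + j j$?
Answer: $- \frac{46426063}{132917460} \approx -0.34929$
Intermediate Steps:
$r{\left(c \right)} = -9 + c$
$O{\left(j \right)} = j + j^{2}$
$G{\left(J \right)} = -108$ ($G{\left(J \right)} = \left(-9 - 10\right) - 89 = -19 - 89 = -108$)
$\frac{249 - 3178}{O{\left(-93 \right)}} + \frac{G{\left(-57 \right)}}{15535} = \frac{249 - 3178}{\left(-93\right) \left(1 - 93\right)} - \frac{108}{15535} = \frac{249 - 3178}{\left(-93\right) \left(-92\right)} - \frac{108}{15535} = - \frac{2929}{8556} - \frac{108}{15535} = - \frac{46426063}{132917460}$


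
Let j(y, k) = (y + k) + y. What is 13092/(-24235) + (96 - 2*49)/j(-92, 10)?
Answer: -1114769/2108445 ≈ -0.52872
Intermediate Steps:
j(y, k) = k + 2*y (j(y, k) = (k + y) + y = k + 2*y)
13092/(-24235) + (96 - 2*49)/j(-92, 10) = 13092/(-24235) + (96 - 2*49)/(10 + 2*(-92)) = 13092*(-1/24235) + (96 - 98)/(10 - 184) = -13092/24235 - 2/(-174) = -13092/24235 - 2*(-1/174) = -13092/24235 + 1/87 = -1114769/2108445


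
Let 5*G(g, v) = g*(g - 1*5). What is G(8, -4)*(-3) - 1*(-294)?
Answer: 1398/5 ≈ 279.60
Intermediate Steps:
G(g, v) = g*(-5 + g)/5 (G(g, v) = (g*(g - 1*5))/5 = (g*(g - 5))/5 = (g*(-5 + g))/5 = g*(-5 + g)/5)
G(8, -4)*(-3) - 1*(-294) = ((⅕)*8*(-5 + 8))*(-3) - 1*(-294) = ((⅕)*8*3)*(-3) + 294 = (24/5)*(-3) + 294 = -72/5 + 294 = 1398/5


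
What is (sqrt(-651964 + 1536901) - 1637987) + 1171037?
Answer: -466950 + sqrt(884937) ≈ -4.6601e+5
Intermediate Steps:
(sqrt(-651964 + 1536901) - 1637987) + 1171037 = (sqrt(884937) - 1637987) + 1171037 = (-1637987 + sqrt(884937)) + 1171037 = -466950 + sqrt(884937)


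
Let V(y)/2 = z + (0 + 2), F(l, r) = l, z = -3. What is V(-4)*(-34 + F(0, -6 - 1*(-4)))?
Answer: 68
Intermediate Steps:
V(y) = -2 (V(y) = 2*(-3 + (0 + 2)) = 2*(-3 + 2) = 2*(-1) = -2)
V(-4)*(-34 + F(0, -6 - 1*(-4))) = -2*(-34 + 0) = -2*(-34) = 68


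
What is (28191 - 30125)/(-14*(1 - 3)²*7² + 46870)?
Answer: -967/22063 ≈ -0.043829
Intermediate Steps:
(28191 - 30125)/(-14*(1 - 3)²*7² + 46870) = -1934/(-14*(-2)²*49 + 46870) = -1934/(-14*4*49 + 46870) = -1934/(-56*49 + 46870) = -1934/(-2744 + 46870) = -1934/44126 = -1934*1/44126 = -967/22063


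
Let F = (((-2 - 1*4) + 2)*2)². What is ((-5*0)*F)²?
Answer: 0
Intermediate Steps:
F = 64 (F = (((-2 - 4) + 2)*2)² = ((-6 + 2)*2)² = (-4*2)² = (-8)² = 64)
((-5*0)*F)² = (-5*0*64)² = (0*64)² = 0² = 0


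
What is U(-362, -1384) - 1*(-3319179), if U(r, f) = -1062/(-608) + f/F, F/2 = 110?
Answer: 55496596901/16720 ≈ 3.3192e+6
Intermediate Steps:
F = 220 (F = 2*110 = 220)
U(r, f) = 531/304 + f/220 (U(r, f) = -1062/(-608) + f/220 = -1062*(-1/608) + f*(1/220) = 531/304 + f/220)
U(-362, -1384) - 1*(-3319179) = (531/304 + (1/220)*(-1384)) - 1*(-3319179) = (531/304 - 346/55) + 3319179 = -75979/16720 + 3319179 = 55496596901/16720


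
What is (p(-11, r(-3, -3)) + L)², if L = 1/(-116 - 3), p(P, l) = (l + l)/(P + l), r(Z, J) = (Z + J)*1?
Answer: 6889/14161 ≈ 0.48648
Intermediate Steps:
r(Z, J) = J + Z (r(Z, J) = (J + Z)*1 = J + Z)
p(P, l) = 2*l/(P + l) (p(P, l) = (2*l)/(P + l) = 2*l/(P + l))
L = -1/119 (L = 1/(-119) = -1/119 ≈ -0.0084034)
(p(-11, r(-3, -3)) + L)² = (2*(-3 - 3)/(-11 + (-3 - 3)) - 1/119)² = (2*(-6)/(-11 - 6) - 1/119)² = (2*(-6)/(-17) - 1/119)² = (2*(-6)*(-1/17) - 1/119)² = (12/17 - 1/119)² = (83/119)² = 6889/14161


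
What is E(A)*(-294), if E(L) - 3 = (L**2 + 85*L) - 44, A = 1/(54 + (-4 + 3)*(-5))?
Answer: 40485270/3481 ≈ 11630.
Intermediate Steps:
A = 1/59 (A = 1/(54 - 1*(-5)) = 1/(54 + 5) = 1/59 ≈ 0.016949)
E(L) = -41 + L**2 + 85*L (E(L) = 3 + ((L**2 + 85*L) - 44) = 3 + (-44 + L**2 + 85*L) = -41 + L**2 + 85*L)
E(A)*(-294) = (-41 + (1/59)**2 + 85*(1/59))*(-294) = (-41 + 1/3481 + 85/59)*(-294) = -137705/3481*(-294) = 40485270/3481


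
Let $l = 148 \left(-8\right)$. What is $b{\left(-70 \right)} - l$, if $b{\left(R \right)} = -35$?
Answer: $1149$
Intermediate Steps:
$l = -1184$
$b{\left(-70 \right)} - l = -35 - -1184 = -35 + 1184 = 1149$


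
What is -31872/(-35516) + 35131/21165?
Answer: 480570869/187924035 ≈ 2.5573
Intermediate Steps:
-31872/(-35516) + 35131/21165 = -31872*(-1/35516) + 35131*(1/21165) = 7968/8879 + 35131/21165 = 480570869/187924035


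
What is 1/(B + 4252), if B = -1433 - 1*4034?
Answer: -1/1215 ≈ -0.00082305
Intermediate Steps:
B = -5467 (B = -1433 - 4034 = -5467)
1/(B + 4252) = 1/(-5467 + 4252) = 1/(-1215) = -1/1215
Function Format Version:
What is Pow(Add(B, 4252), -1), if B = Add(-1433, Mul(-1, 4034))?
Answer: Rational(-1, 1215) ≈ -0.00082305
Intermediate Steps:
B = -5467 (B = Add(-1433, -4034) = -5467)
Pow(Add(B, 4252), -1) = Pow(Add(-5467, 4252), -1) = Pow(-1215, -1) = Rational(-1, 1215)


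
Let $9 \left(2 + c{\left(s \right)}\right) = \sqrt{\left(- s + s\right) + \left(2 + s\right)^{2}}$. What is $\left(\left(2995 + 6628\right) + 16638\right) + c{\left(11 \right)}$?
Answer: $\frac{236344}{9} \approx 26260.0$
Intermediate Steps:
$c{\left(s \right)} = -2 + \frac{\sqrt{\left(2 + s\right)^{2}}}{9}$ ($c{\left(s \right)} = -2 + \frac{\sqrt{\left(- s + s\right) + \left(2 + s\right)^{2}}}{9} = -2 + \frac{\sqrt{0 + \left(2 + s\right)^{2}}}{9} = -2 + \frac{\sqrt{\left(2 + s\right)^{2}}}{9}$)
$\left(\left(2995 + 6628\right) + 16638\right) + c{\left(11 \right)} = \left(\left(2995 + 6628\right) + 16638\right) - \left(2 - \frac{\sqrt{\left(2 + 11\right)^{2}}}{9}\right) = \left(9623 + 16638\right) - \left(2 - \frac{\sqrt{13^{2}}}{9}\right) = 26261 - \left(2 - \frac{\sqrt{169}}{9}\right) = 26261 + \left(-2 + \frac{1}{9} \cdot 13\right) = 26261 + \left(-2 + \frac{13}{9}\right) = 26261 - \frac{5}{9} = \frac{236344}{9}$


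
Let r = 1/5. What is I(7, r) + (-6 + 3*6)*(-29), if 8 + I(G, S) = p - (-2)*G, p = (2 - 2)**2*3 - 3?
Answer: -345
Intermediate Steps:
p = -3 (p = 0**2*3 - 3 = 0*3 - 3 = 0 - 3 = -3)
r = 1/5 ≈ 0.20000
I(G, S) = -11 + 2*G (I(G, S) = -8 + (-3 - (-2)*G) = -8 + (-3 + 2*G) = -11 + 2*G)
I(7, r) + (-6 + 3*6)*(-29) = (-11 + 2*7) + (-6 + 3*6)*(-29) = (-11 + 14) + (-6 + 18)*(-29) = 3 + 12*(-29) = 3 - 348 = -345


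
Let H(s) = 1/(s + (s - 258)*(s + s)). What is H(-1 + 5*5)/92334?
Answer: -1/1034879472 ≈ -9.6630e-10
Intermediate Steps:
H(s) = 1/(s + 2*s*(-258 + s)) (H(s) = 1/(s + (-258 + s)*(2*s)) = 1/(s + 2*s*(-258 + s)))
H(-1 + 5*5)/92334 = (1/((-1 + 5*5)*(-515 + 2*(-1 + 5*5))))/92334 = (1/((-1 + 25)*(-515 + 2*(-1 + 25))))*(1/92334) = (1/(24*(-515 + 2*24)))*(1/92334) = (1/(24*(-515 + 48)))*(1/92334) = ((1/24)/(-467))*(1/92334) = ((1/24)*(-1/467))*(1/92334) = -1/11208*1/92334 = -1/1034879472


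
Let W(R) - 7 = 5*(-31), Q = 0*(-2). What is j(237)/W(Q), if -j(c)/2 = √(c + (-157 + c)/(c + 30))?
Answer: √16916853/19758 ≈ 0.20817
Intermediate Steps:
Q = 0
j(c) = -2*√(c + (-157 + c)/(30 + c)) (j(c) = -2*√(c + (-157 + c)/(c + 30)) = -2*√(c + (-157 + c)/(30 + c)))
W(R) = -148 (W(R) = 7 + 5*(-31) = 7 - 155 = -148)
j(237)/W(Q) = -2*√(-157 + 237 + 237*(30 + 237))/√(30 + 237)/(-148) = -2*√267*√(-157 + 237 + 237*267)/267*(-1/148) = -2*√267*√(-157 + 237 + 63279)/267*(-1/148) = -2*√16916853/267*(-1/148) = √16916853/19758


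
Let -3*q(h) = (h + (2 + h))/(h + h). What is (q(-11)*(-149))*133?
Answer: 198170/33 ≈ 6005.1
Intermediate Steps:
q(h) = -(2 + 2*h)/(6*h) (q(h) = -(h + (2 + h))/(3*(h + h)) = -(2 + 2*h)/(3*(2*h)) = -(2 + 2*h)*1/(2*h)/3 = -(2 + 2*h)/(6*h))
(q(-11)*(-149))*133 = (((⅓)*(-1 - 1*(-11))/(-11))*(-149))*133 = (((⅓)*(-1/11)*(-1 + 11))*(-149))*133 = (((⅓)*(-1/11)*10)*(-149))*133 = -10/33*(-149)*133 = (1490/33)*133 = 198170/33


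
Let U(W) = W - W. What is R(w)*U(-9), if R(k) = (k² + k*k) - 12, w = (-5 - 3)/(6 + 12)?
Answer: 0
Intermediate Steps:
U(W) = 0
w = -4/9 (w = -8/18 = -8*1/18 = -4/9 ≈ -0.44444)
R(k) = -12 + 2*k² (R(k) = (k² + k²) - 12 = 2*k² - 12 = -12 + 2*k²)
R(w)*U(-9) = (-12 + 2*(-4/9)²)*0 = (-12 + 2*(16/81))*0 = (-12 + 32/81)*0 = -940/81*0 = 0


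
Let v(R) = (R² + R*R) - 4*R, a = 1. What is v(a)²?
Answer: 4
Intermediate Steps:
v(R) = -4*R + 2*R² (v(R) = (R² + R²) - 4*R = 2*R² - 4*R = -4*R + 2*R²)
v(a)² = (2*1*(-2 + 1))² = (2*1*(-1))² = (-2)² = 4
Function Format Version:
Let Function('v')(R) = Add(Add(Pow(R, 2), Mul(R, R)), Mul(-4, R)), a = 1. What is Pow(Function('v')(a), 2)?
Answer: 4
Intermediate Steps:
Function('v')(R) = Add(Mul(-4, R), Mul(2, Pow(R, 2))) (Function('v')(R) = Add(Add(Pow(R, 2), Pow(R, 2)), Mul(-4, R)) = Add(Mul(2, Pow(R, 2)), Mul(-4, R)) = Add(Mul(-4, R), Mul(2, Pow(R, 2))))
Pow(Function('v')(a), 2) = Pow(Mul(2, 1, Add(-2, 1)), 2) = Pow(Mul(2, 1, -1), 2) = Pow(-2, 2) = 4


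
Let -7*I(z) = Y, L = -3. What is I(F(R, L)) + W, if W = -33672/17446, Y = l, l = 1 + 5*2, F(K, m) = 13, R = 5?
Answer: -3505/1001 ≈ -3.5015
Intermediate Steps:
l = 11 (l = 1 + 10 = 11)
Y = 11
W = -276/143 (W = -33672*1/17446 = -276/143 ≈ -1.9301)
I(z) = -11/7 (I(z) = -⅐*11 = -11/7)
I(F(R, L)) + W = -11/7 - 276/143 = -3505/1001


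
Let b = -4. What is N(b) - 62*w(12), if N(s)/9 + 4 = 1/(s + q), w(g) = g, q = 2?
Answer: -1569/2 ≈ -784.50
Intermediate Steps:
N(s) = -36 + 9/(2 + s) (N(s) = -36 + 9/(s + 2) = -36 + 9/(2 + s))
N(b) - 62*w(12) = 9*(-7 - 4*(-4))/(2 - 4) - 62*12 = 9*(-7 + 16)/(-2) - 744 = 9*(-½)*9 - 744 = -81/2 - 744 = -1569/2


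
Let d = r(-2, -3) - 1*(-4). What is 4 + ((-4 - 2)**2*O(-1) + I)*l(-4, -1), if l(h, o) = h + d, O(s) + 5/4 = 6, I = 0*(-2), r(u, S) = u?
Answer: -338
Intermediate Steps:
I = 0
O(s) = 19/4 (O(s) = -5/4 + 6 = 19/4)
d = 2 (d = -2 - 1*(-4) = -2 + 4 = 2)
l(h, o) = 2 + h (l(h, o) = h + 2 = 2 + h)
4 + ((-4 - 2)**2*O(-1) + I)*l(-4, -1) = 4 + ((-4 - 2)**2*(19/4) + 0)*(2 - 4) = 4 + ((-6)**2*(19/4) + 0)*(-2) = 4 + (36*(19/4) + 0)*(-2) = 4 + (171 + 0)*(-2) = 4 + 171*(-2) = 4 - 342 = -338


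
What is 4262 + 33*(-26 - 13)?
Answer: 2975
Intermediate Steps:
4262 + 33*(-26 - 13) = 4262 + 33*(-39) = 4262 - 1287 = 2975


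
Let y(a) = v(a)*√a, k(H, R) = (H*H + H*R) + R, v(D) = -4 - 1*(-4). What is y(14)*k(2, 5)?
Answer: 0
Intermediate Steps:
v(D) = 0 (v(D) = -4 + 4 = 0)
k(H, R) = R + H² + H*R (k(H, R) = (H² + H*R) + R = R + H² + H*R)
y(a) = 0 (y(a) = 0*√a = 0)
y(14)*k(2, 5) = 0*(5 + 2² + 2*5) = 0*(5 + 4 + 10) = 0*19 = 0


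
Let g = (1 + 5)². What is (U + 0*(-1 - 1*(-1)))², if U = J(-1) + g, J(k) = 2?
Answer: 1444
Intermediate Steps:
g = 36 (g = 6² = 36)
U = 38 (U = 2 + 36 = 38)
(U + 0*(-1 - 1*(-1)))² = (38 + 0*(-1 - 1*(-1)))² = (38 + 0*(-1 + 1))² = (38 + 0*0)² = (38 + 0)² = 38² = 1444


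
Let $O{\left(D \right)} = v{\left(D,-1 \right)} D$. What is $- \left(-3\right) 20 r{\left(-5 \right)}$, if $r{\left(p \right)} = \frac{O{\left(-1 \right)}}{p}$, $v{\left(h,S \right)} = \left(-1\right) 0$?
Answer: $0$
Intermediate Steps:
$v{\left(h,S \right)} = 0$
$O{\left(D \right)} = 0$ ($O{\left(D \right)} = 0 D = 0$)
$r{\left(p \right)} = 0$ ($r{\left(p \right)} = \frac{0}{p} = 0$)
$- \left(-3\right) 20 r{\left(-5 \right)} = - \left(-3\right) 20 \cdot 0 = - \left(-60\right) 0 = \left(-1\right) 0 = 0$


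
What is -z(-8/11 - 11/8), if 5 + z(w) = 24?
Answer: -19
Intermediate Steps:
z(w) = 19 (z(w) = -5 + 24 = 19)
-z(-8/11 - 11/8) = -1*19 = -19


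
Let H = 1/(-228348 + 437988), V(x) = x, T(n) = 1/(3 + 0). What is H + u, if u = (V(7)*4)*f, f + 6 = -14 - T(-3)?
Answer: -39785013/69880 ≈ -569.33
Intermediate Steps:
T(n) = ⅓ (T(n) = 1/3 = ⅓)
f = -61/3 (f = -6 + (-14 - 1*⅓) = -6 + (-14 - ⅓) = -6 - 43/3 = -61/3 ≈ -20.333)
u = -1708/3 (u = (7*4)*(-61/3) = 28*(-61/3) = -1708/3 ≈ -569.33)
H = 1/209640 ≈ 4.7701e-6
H + u = 1/209640 - 1708/3 = -39785013/69880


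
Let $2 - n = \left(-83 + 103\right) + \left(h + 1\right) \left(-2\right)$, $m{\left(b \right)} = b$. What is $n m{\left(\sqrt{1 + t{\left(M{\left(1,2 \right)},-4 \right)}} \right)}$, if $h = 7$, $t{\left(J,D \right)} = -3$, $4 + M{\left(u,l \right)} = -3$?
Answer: $- 2 i \sqrt{2} \approx - 2.8284 i$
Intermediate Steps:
$M{\left(u,l \right)} = -7$ ($M{\left(u,l \right)} = -4 - 3 = -7$)
$n = -2$ ($n = 2 - \left(\left(-83 + 103\right) + \left(7 + 1\right) \left(-2\right)\right) = 2 - \left(20 + 8 \left(-2\right)\right) = 2 - \left(20 - 16\right) = 2 - 4 = -2$)
$n m{\left(\sqrt{1 + t{\left(M{\left(1,2 \right)},-4 \right)}} \right)} = - 2 \sqrt{1 - 3} = - 2 \sqrt{-2} = - 2 i \sqrt{2}$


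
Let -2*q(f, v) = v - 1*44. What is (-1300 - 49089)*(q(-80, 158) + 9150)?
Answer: -458187177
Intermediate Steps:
q(f, v) = 22 - v/2 (q(f, v) = -(v - 1*44)/2 = -(v - 44)/2 = -(-44 + v)/2 = 22 - v/2)
(-1300 - 49089)*(q(-80, 158) + 9150) = (-1300 - 49089)*((22 - ½*158) + 9150) = -50389*((22 - 79) + 9150) = -50389*(-57 + 9150) = -50389*9093 = -458187177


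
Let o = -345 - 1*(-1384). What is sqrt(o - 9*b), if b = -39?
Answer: sqrt(1390) ≈ 37.283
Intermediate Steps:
o = 1039 (o = -345 + 1384 = 1039)
sqrt(o - 9*b) = sqrt(1039 - 9*(-39)) = sqrt(1039 + 351) = sqrt(1390)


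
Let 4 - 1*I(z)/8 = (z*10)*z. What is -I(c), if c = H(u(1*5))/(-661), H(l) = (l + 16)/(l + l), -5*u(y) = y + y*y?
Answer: -125832748/3932289 ≈ -32.000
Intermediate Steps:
u(y) = -y/5 - y²/5 (u(y) = -(y + y*y)/5 = -(y + y²)/5 = -y/5 - y²/5)
H(l) = (16 + l)/(2*l) (H(l) = (16 + l)/((2*l)) = (16 + l)*(1/(2*l)) = (16 + l)/(2*l))
c = 5/3966 (c = ((16 - 1*5*(1 + 1*5)/5)/(2*((-1*5*(1 + 1*5)/5))))/(-661) = ((16 - ⅕*5*(1 + 5))/(2*((-⅕*5*(1 + 5)))))*(-1/661) = ((16 - ⅕*5*6)/(2*((-⅕*5*6))))*(-1/661) = ((½)*(16 - 6)/(-6))*(-1/661) = ((½)*(-⅙)*10)*(-1/661) = -⅚*(-1/661) = 5/3966 ≈ 0.0012607)
I(z) = 32 - 80*z² (I(z) = 32 - 8*z*10*z = 32 - 8*10*z*z = 32 - 80*z²)
-I(c) = -(32 - 80*(5/3966)²) = -(32 - 80*25/15729156) = -(32 - 500/3932289) = -1*125832748/3932289 = -125832748/3932289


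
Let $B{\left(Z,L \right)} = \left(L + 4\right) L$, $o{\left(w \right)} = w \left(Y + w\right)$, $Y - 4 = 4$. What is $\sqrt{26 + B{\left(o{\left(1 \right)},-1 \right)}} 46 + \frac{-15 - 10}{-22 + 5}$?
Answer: $\frac{25}{17} + 46 \sqrt{23} \approx 222.08$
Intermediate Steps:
$Y = 8$ ($Y = 4 + 4 = 8$)
$o{\left(w \right)} = w \left(8 + w\right)$
$B{\left(Z,L \right)} = L \left(4 + L\right)$ ($B{\left(Z,L \right)} = \left(4 + L\right) L = L \left(4 + L\right)$)
$\sqrt{26 + B{\left(o{\left(1 \right)},-1 \right)}} 46 + \frac{-15 - 10}{-22 + 5} = \sqrt{26 - \left(4 - 1\right)} 46 + \frac{-15 - 10}{-22 + 5} = \sqrt{26 - 3} \cdot 46 - \frac{25}{-17} = \sqrt{26 - 3} \cdot 46 - - \frac{25}{17} = \sqrt{23} \cdot 46 + \frac{25}{17} = 46 \sqrt{23} + \frac{25}{17} = \frac{25}{17} + 46 \sqrt{23}$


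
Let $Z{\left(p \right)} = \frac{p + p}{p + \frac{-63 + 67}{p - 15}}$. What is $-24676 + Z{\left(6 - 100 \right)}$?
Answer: $- \frac{126454254}{5125} \approx -24674.0$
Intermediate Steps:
$Z{\left(p \right)} = \frac{2 p}{p + \frac{4}{-15 + p}}$
$-24676 + Z{\left(6 - 100 \right)} = -24676 + \frac{2 \left(6 - 100\right) \left(-15 + \left(6 - 100\right)\right)}{4 + \left(6 - 100\right)^{2} - 15 \left(6 - 100\right)} = -24676 + 2 \left(-94\right) \frac{1}{4 + \left(-94\right)^{2} - -1410} \left(-15 - 94\right) = -24676 + 2 \left(-94\right) \frac{1}{4 + 8836 + 1410} \left(-109\right) = -24676 + 2 \left(-94\right) \frac{1}{10250} \left(-109\right) = -24676 + \frac{10246}{5125} = - \frac{126454254}{5125}$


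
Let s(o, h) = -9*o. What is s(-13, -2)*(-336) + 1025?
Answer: -38287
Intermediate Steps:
s(-13, -2)*(-336) + 1025 = -9*(-13)*(-336) + 1025 = 117*(-336) + 1025 = -39312 + 1025 = -38287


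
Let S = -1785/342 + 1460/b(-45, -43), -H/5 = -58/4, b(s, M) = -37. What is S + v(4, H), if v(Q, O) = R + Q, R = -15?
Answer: -234853/4218 ≈ -55.679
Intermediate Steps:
H = 145/2 (H = -(-290)/4 = -5*(-29/2) = 145/2 ≈ 72.500)
v(Q, O) = -15 + Q
S = -188455/4218 (S = -1785/342 + 1460/(-37) = -1785*1/342 + 1460*(-1/37) = -595/114 - 1460/37 = -188455/4218 ≈ -44.679)
S + v(4, H) = -188455/4218 + (-15 + 4) = -188455/4218 - 11 = -234853/4218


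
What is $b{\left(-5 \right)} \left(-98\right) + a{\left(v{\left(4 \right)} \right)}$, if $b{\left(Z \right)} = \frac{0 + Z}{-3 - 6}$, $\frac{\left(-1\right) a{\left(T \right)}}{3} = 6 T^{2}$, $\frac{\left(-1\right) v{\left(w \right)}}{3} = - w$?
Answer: $- \frac{23818}{9} \approx -2646.4$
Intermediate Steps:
$v{\left(w \right)} = 3 w$ ($v{\left(w \right)} = - 3 \left(- w\right) = 3 w$)
$a{\left(T \right)} = - 18 T^{2}$ ($a{\left(T \right)} = - 3 \cdot 6 T^{2} = - 18 T^{2}$)
$b{\left(Z \right)} = - \frac{Z}{9}$ ($b{\left(Z \right)} = \frac{Z}{-9} = Z \left(- \frac{1}{9}\right) = - \frac{Z}{9}$)
$b{\left(-5 \right)} \left(-98\right) + a{\left(v{\left(4 \right)} \right)} = \left(- \frac{1}{9}\right) \left(-5\right) \left(-98\right) - 18 \left(3 \cdot 4\right)^{2} = \frac{5}{9} \left(-98\right) - 18 \cdot 12^{2} = - \frac{490}{9} - 2592 = - \frac{23818}{9}$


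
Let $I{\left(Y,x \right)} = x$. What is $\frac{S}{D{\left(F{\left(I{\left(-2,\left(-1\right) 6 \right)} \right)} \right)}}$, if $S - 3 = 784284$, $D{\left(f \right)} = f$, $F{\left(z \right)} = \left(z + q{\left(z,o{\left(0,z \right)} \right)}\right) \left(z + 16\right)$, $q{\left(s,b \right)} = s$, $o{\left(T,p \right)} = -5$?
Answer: $- \frac{261429}{40} \approx -6535.7$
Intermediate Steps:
$F{\left(z \right)} = 2 z \left(16 + z\right)$ ($F{\left(z \right)} = \left(z + z\right) \left(z + 16\right) = 2 z \left(16 + z\right)$)
$S = 784287$ ($S = 3 + 784284 = 784287$)
$\frac{S}{D{\left(F{\left(I{\left(-2,\left(-1\right) 6 \right)} \right)} \right)}} = \frac{784287}{2 \left(\left(-1\right) 6\right) \left(16 - 6\right)} = \frac{784287}{2 \left(-6\right) \left(16 - 6\right)} = \frac{784287}{2 \left(-6\right) 10} = \frac{784287}{-120} = 784287 \left(- \frac{1}{120}\right) = - \frac{261429}{40}$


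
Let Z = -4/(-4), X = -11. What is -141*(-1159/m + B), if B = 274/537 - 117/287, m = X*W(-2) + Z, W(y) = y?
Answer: 8378234758/1181579 ≈ 7090.7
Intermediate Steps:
Z = 1 (Z = -4*(-1/4) = 1)
m = 23 (m = -11*(-2) + 1 = 22 + 1 = 23)
B = 15809/154119 (B = 274*(1/537) - 117*1/287 = 274/537 - 117/287 = 15809/154119 ≈ 0.10258)
-141*(-1159/m + B) = -141*(-1159/23 + 15809/154119) = -141*(-178260314/3544737) = 8378234758/1181579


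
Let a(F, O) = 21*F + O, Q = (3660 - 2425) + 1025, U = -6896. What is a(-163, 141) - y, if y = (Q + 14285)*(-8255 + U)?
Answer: 250670013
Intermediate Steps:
Q = 2260 (Q = 1235 + 1025 = 2260)
a(F, O) = O + 21*F
y = -250673295 (y = (2260 + 14285)*(-8255 - 6896) = 16545*(-15151) = -250673295)
a(-163, 141) - y = (141 + 21*(-163)) - 1*(-250673295) = (141 - 3423) + 250673295 = -3282 + 250673295 = 250670013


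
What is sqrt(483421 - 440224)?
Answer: 11*sqrt(357) ≈ 207.84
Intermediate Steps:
sqrt(483421 - 440224) = sqrt(43197) = 11*sqrt(357)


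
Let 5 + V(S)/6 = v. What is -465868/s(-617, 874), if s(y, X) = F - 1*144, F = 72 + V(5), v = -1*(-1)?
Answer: 116467/24 ≈ 4852.8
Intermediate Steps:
v = 1
V(S) = -24 (V(S) = -30 + 6*1 = -30 + 6 = -24)
F = 48 (F = 72 - 24 = 48)
s(y, X) = -96 (s(y, X) = 48 - 1*144 = 48 - 144 = -96)
-465868/s(-617, 874) = -465868/(-96) = -465868*(-1/96) = 116467/24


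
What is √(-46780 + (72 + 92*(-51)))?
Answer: 10*I*√514 ≈ 226.72*I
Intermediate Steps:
√(-46780 + (72 + 92*(-51))) = √(-46780 + (72 - 4692)) = √(-46780 - 4620) = √(-51400) = 10*I*√514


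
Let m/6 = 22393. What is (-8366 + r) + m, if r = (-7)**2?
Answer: 126041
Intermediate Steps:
m = 134358 (m = 6*22393 = 134358)
r = 49
(-8366 + r) + m = (-8366 + 49) + 134358 = -8317 + 134358 = 126041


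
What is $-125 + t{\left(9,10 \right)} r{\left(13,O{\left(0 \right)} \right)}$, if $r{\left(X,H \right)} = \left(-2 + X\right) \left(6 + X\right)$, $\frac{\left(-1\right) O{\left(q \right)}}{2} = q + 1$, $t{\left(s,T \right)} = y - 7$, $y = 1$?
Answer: $-1379$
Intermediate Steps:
$t{\left(s,T \right)} = -6$ ($t{\left(s,T \right)} = 1 - 7 = -6$)
$O{\left(q \right)} = -2 - 2 q$ ($O{\left(q \right)} = - 2 \left(q + 1\right) = - 2 \left(1 + q\right) = -2 - 2 q$)
$-125 + t{\left(9,10 \right)} r{\left(13,O{\left(0 \right)} \right)} = -125 - 6 \left(-12 + 13^{2} + 4 \cdot 13\right) = -125 - 6 \left(-12 + 169 + 52\right) = -125 - 1254 = -1379$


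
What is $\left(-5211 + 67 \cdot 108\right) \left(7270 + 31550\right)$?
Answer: $78610500$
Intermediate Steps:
$\left(-5211 + 67 \cdot 108\right) \left(7270 + 31550\right) = \left(-5211 + 7236\right) 38820 = 2025 \cdot 38820 = 78610500$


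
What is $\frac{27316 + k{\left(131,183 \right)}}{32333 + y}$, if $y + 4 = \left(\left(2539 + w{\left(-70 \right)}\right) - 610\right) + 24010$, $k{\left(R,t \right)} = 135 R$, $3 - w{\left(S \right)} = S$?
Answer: $\frac{45001}{58341} \approx 0.77134$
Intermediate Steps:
$w{\left(S \right)} = 3 - S$
$y = 26008$ ($y = -4 + \left(\left(\left(2539 + \left(3 - -70\right)\right) - 610\right) + 24010\right) = -4 + \left(\left(\left(2539 + \left(3 + 70\right)\right) - 610\right) + 24010\right) = -4 + \left(\left(\left(2539 + 73\right) - 610\right) + 24010\right) = -4 + \left(\left(2612 - 610\right) + 24010\right) = -4 + \left(2002 + 24010\right) = -4 + 26012 = 26008$)
$\frac{27316 + k{\left(131,183 \right)}}{32333 + y} = \frac{27316 + 135 \cdot 131}{32333 + 26008} = \frac{27316 + 17685}{58341} = 45001 \cdot \frac{1}{58341} = \frac{45001}{58341}$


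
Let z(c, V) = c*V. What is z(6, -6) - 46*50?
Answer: -2336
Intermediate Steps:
z(c, V) = V*c
z(6, -6) - 46*50 = -6*6 - 46*50 = -36 - 2300 = -2336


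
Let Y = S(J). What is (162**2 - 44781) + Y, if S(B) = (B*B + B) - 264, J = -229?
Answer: 33411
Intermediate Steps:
S(B) = -264 + B + B**2 (S(B) = (B**2 + B) - 264 = (B + B**2) - 264 = -264 + B + B**2)
Y = 51948 (Y = -264 - 229 + (-229)**2 = -264 - 229 + 52441 = 51948)
(162**2 - 44781) + Y = (162**2 - 44781) + 51948 = (26244 - 44781) + 51948 = -18537 + 51948 = 33411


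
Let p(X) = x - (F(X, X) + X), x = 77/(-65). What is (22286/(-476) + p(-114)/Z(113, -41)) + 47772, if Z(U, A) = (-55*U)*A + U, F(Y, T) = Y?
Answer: 94107762134297/1971868080 ≈ 47725.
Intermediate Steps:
x = -77/65 (x = 77*(-1/65) = -77/65 ≈ -1.1846)
Z(U, A) = U - 55*A*U (Z(U, A) = -55*A*U + U = U - 55*A*U)
p(X) = -77/65 - 2*X (p(X) = -77/65 - (X + X) = -77/65 - 2*X)
(22286/(-476) + p(-114)/Z(113, -41)) + 47772 = (22286/(-476) + (-77/65 - 2*(-114))/((113*(1 - 55*(-41))))) + 47772 = (22286*(-1/476) + (-77/65 + 228)/((113*(1 + 2255)))) + 47772 = (-11143/238 + 14743/(65*((113*2256)))) + 47772 = (-11143/238 + (14743/65)/254928) + 47772 = (-11143/238 + (14743/65)*(1/254928)) + 47772 = (-11143/238 + 14743/16570320) + 47772 = -92319783463/1971868080 + 47772 = 94107762134297/1971868080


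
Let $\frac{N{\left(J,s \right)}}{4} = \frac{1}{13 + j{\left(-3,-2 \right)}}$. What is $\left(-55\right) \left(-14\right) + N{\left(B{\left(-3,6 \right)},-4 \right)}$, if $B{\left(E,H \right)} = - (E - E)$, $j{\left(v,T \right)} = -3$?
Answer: $\frac{3852}{5} \approx 770.4$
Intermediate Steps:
$B{\left(E,H \right)} = 0$ ($B{\left(E,H \right)} = \left(-1\right) 0 = 0$)
$N{\left(J,s \right)} = \frac{2}{5}$ ($N{\left(J,s \right)} = \frac{4}{13 - 3} = \frac{4}{10} = 4 \cdot \frac{1}{10} = \frac{2}{5}$)
$\left(-55\right) \left(-14\right) + N{\left(B{\left(-3,6 \right)},-4 \right)} = \left(-55\right) \left(-14\right) + \frac{2}{5} = 770 + \frac{2}{5} = \frac{3852}{5}$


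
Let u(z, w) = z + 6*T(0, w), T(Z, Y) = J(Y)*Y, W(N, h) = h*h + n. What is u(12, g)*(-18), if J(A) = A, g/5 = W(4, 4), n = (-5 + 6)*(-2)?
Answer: -529416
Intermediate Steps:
n = -2 (n = 1*(-2) = -2)
W(N, h) = -2 + h² (W(N, h) = h*h - 2 = h² - 2 = -2 + h²)
g = 70 (g = 5*(-2 + 4²) = 5*(-2 + 16) = 5*14 = 70)
T(Z, Y) = Y² (T(Z, Y) = Y*Y = Y²)
u(z, w) = z + 6*w²
u(12, g)*(-18) = (12 + 6*70²)*(-18) = (12 + 6*4900)*(-18) = (12 + 29400)*(-18) = 29412*(-18) = -529416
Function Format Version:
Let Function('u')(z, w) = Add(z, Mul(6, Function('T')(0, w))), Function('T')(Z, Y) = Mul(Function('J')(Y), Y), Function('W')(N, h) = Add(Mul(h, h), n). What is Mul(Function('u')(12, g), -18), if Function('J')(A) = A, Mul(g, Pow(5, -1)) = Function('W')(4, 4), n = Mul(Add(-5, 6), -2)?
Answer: -529416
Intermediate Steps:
n = -2 (n = Mul(1, -2) = -2)
Function('W')(N, h) = Add(-2, Pow(h, 2)) (Function('W')(N, h) = Add(Mul(h, h), -2) = Add(Pow(h, 2), -2) = Add(-2, Pow(h, 2)))
g = 70 (g = Mul(5, Add(-2, Pow(4, 2))) = Mul(5, Add(-2, 16)) = Mul(5, 14) = 70)
Function('T')(Z, Y) = Pow(Y, 2) (Function('T')(Z, Y) = Mul(Y, Y) = Pow(Y, 2))
Function('u')(z, w) = Add(z, Mul(6, Pow(w, 2)))
Mul(Function('u')(12, g), -18) = Mul(Add(12, Mul(6, Pow(70, 2))), -18) = Mul(Add(12, Mul(6, 4900)), -18) = Mul(Add(12, 29400), -18) = Mul(29412, -18) = -529416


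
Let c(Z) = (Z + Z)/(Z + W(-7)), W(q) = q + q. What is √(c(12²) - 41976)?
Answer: 6*I*√4926090/65 ≈ 204.88*I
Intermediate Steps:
W(q) = 2*q
c(Z) = 2*Z/(-14 + Z) (c(Z) = (Z + Z)/(Z + 2*(-7)) = (2*Z)/(Z - 14) = (2*Z)/(-14 + Z) = 2*Z/(-14 + Z))
√(c(12²) - 41976) = √(2*12²/(-14 + 12²) - 41976) = √(2*144/(-14 + 144) - 41976) = √(2*144/130 - 41976) = √(2*144*(1/130) - 41976) = √(144/65 - 41976) = √(-2728296/65) = 6*I*√4926090/65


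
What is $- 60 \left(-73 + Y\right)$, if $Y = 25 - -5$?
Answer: $2580$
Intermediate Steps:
$Y = 30$ ($Y = 25 + 5 = 30$)
$- 60 \left(-73 + Y\right) = - 60 \left(-73 + 30\right) = \left(-60\right) \left(-43\right) = 2580$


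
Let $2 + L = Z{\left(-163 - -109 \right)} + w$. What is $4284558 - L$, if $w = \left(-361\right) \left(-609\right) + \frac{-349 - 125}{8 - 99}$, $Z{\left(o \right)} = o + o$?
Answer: $\frac{369898055}{91} \approx 4.0648 \cdot 10^{6}$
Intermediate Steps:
$Z{\left(o \right)} = 2 o$
$w = \frac{20006733}{91}$ ($w = 219849 - \frac{474}{-91} = 219849 - - \frac{474}{91} = 219849 + \frac{474}{91} = \frac{20006733}{91} \approx 2.1985 \cdot 10^{5}$)
$L = \frac{19996723}{91}$ ($L = -2 + \left(2 \left(-163 - -109\right) + \frac{20006733}{91}\right) = -2 + \left(2 \left(-163 + 109\right) + \frac{20006733}{91}\right) = -2 + \left(2 \left(-54\right) + \frac{20006733}{91}\right) = -2 + \left(-108 + \frac{20006733}{91}\right) = -2 + \frac{19996905}{91} = \frac{19996723}{91} \approx 2.1974 \cdot 10^{5}$)
$4284558 - L = 4284558 - \frac{19996723}{91} = \frac{369898055}{91}$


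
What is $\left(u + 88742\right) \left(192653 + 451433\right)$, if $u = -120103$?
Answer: $-20199181046$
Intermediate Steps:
$\left(u + 88742\right) \left(192653 + 451433\right) = \left(-120103 + 88742\right) \left(192653 + 451433\right) = \left(-31361\right) 644086 = -20199181046$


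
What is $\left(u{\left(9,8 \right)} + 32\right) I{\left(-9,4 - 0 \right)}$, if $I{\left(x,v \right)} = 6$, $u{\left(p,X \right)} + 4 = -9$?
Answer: $114$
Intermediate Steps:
$u{\left(p,X \right)} = -13$ ($u{\left(p,X \right)} = -4 - 9 = -13$)
$\left(u{\left(9,8 \right)} + 32\right) I{\left(-9,4 - 0 \right)} = \left(-13 + 32\right) 6 = 19 \cdot 6 = 114$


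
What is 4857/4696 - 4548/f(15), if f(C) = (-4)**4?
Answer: -628563/37568 ≈ -16.731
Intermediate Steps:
f(C) = 256
4857/4696 - 4548/f(15) = 4857/4696 - 4548/256 = 4857*(1/4696) - 4548*1/256 = 4857/4696 - 1137/64 = -628563/37568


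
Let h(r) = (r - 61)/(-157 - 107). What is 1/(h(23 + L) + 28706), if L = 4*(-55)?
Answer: 44/1263107 ≈ 3.4835e-5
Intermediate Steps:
L = -220
h(r) = 61/264 - r/264 (h(r) = (-61 + r)/(-264) = (-61 + r)*(-1/264) = 61/264 - r/264)
1/(h(23 + L) + 28706) = 1/((61/264 - (23 - 220)/264) + 28706) = 1/((61/264 - 1/264*(-197)) + 28706) = 1/((61/264 + 197/264) + 28706) = 1/(43/44 + 28706) = 1/(1263107/44) = 44/1263107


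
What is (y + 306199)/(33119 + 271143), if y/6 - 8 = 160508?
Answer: 1269295/304262 ≈ 4.1717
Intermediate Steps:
y = 963096 (y = 48 + 6*160508 = 48 + 963048 = 963096)
(y + 306199)/(33119 + 271143) = (963096 + 306199)/(33119 + 271143) = 1269295/304262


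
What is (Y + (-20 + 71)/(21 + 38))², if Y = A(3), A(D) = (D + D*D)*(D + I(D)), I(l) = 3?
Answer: 18481401/3481 ≈ 5309.2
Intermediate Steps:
A(D) = (3 + D)*(D + D²) (A(D) = (D + D*D)*(D + 3) = (D + D²)*(3 + D) = (3 + D)*(D + D²))
Y = 72 (Y = 3*(3 + 3² + 4*3) = 3*(3 + 9 + 12) = 3*24 = 72)
(Y + (-20 + 71)/(21 + 38))² = (72 + (-20 + 71)/(21 + 38))² = (72 + 51/59)² = (4299/59)² = 18481401/3481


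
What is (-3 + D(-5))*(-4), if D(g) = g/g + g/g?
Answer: 4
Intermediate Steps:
D(g) = 2 (D(g) = 1 + 1 = 2)
(-3 + D(-5))*(-4) = (-3 + 2)*(-4) = -1*(-4) = 4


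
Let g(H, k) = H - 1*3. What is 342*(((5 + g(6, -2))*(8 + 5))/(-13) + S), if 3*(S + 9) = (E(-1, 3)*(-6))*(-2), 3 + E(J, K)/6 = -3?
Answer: -55062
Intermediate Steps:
g(H, k) = -3 + H (g(H, k) = H - 3 = -3 + H)
E(J, K) = -36 (E(J, K) = -18 + 6*(-3) = -18 - 18 = -36)
S = -153 (S = -9 + (-36*(-6)*(-2))/3 = -9 + (216*(-2))/3 = -9 + (⅓)*(-432) = -9 - 144 = -153)
342*(((5 + g(6, -2))*(8 + 5))/(-13) + S) = 342*(((5 + (-3 + 6))*(8 + 5))/(-13) - 153) = 342*(-(5 + 3)*13/13 - 153) = 342*(-8*13/13 - 153) = 342*(-1/13*104 - 153) = 342*(-8 - 153) = 342*(-161) = -55062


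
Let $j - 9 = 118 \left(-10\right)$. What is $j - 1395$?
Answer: $-2566$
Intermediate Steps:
$j = -1171$ ($j = 9 + 118 \left(-10\right) = 9 - 1180 = -1171$)
$j - 1395 = -1171 - 1395 = -2566$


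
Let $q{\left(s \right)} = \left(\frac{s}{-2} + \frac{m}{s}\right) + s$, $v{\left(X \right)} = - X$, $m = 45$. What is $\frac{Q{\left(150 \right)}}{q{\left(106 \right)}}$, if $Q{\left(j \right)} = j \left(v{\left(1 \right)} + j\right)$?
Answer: $\frac{2369100}{5663} \approx 418.35$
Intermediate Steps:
$q{\left(s \right)} = \frac{s}{2} + \frac{45}{s}$ ($q{\left(s \right)} = \left(\frac{s}{-2} + \frac{45}{s}\right) + s = \left(s \left(- \frac{1}{2}\right) + \frac{45}{s}\right) + s = \left(- \frac{s}{2} + \frac{45}{s}\right) + s = \left(\frac{45}{s} - \frac{s}{2}\right) + s = \frac{s}{2} + \frac{45}{s}$)
$Q{\left(j \right)} = j \left(-1 + j\right)$ ($Q{\left(j \right)} = j \left(\left(-1\right) 1 + j\right) = j \left(-1 + j\right)$)
$\frac{Q{\left(150 \right)}}{q{\left(106 \right)}} = \frac{150 \left(-1 + 150\right)}{\frac{1}{2} \cdot 106 + \frac{45}{106}} = \frac{150 \cdot 149}{53 + 45 \cdot \frac{1}{106}} = \frac{22350}{53 + \frac{45}{106}} = \frac{22350}{\frac{5663}{106}} = 22350 \cdot \frac{106}{5663} = \frac{2369100}{5663}$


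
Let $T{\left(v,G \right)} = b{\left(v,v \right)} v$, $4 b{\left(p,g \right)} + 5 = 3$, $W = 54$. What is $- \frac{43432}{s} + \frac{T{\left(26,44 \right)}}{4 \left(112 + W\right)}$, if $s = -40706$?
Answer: $\frac{14154835}{13514392} \approx 1.0474$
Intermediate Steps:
$b{\left(p,g \right)} = - \frac{1}{2}$ ($b{\left(p,g \right)} = - \frac{5}{4} + \frac{1}{4} \cdot 3 = - \frac{5}{4} + \frac{3}{4} = - \frac{1}{2}$)
$T{\left(v,G \right)} = - \frac{v}{2}$
$- \frac{43432}{s} + \frac{T{\left(26,44 \right)}}{4 \left(112 + W\right)} = - \frac{43432}{-40706} + \frac{\left(- \frac{1}{2}\right) 26}{4 \left(112 + 54\right)} = \left(-43432\right) \left(- \frac{1}{40706}\right) - \frac{13}{4 \cdot 166} = \frac{21716}{20353} - \frac{13}{664} = \frac{14154835}{13514392}$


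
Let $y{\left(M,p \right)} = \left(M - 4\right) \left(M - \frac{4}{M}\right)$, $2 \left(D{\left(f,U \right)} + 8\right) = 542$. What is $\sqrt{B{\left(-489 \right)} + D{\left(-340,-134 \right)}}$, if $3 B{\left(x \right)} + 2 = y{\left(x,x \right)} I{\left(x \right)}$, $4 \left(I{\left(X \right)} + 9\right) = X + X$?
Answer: $\frac{7 i \sqrt{44181326366}}{326} \approx 4513.4 i$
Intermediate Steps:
$D{\left(f,U \right)} = 263$ ($D{\left(f,U \right)} = -8 + \frac{1}{2} \cdot 542 = -8 + 271 = 263$)
$y{\left(M,p \right)} = \left(-4 + M\right) \left(M - \frac{4}{M}\right)$
$I{\left(X \right)} = -9 + \frac{X}{2}$ ($I{\left(X \right)} = -9 + \frac{X + X}{4} = -9 + \frac{2 X}{4} = -9 + \frac{X}{2}$)
$B{\left(x \right)} = - \frac{2}{3} + \frac{\left(-9 + \frac{x}{2}\right) \left(-4 + x^{2} - 4 x + \frac{16}{x}\right)}{3}$ ($B{\left(x \right)} = - \frac{2}{3} + \frac{\left(-4 + x^{2} - 4 x + \frac{16}{x}\right) \left(-9 + \frac{x}{2}\right)}{3} = - \frac{2}{3} + \frac{\left(-9 + \frac{x}{2}\right) \left(-4 + x^{2} - 4 x + \frac{16}{x}\right)}{3}$)
$\sqrt{B{\left(-489 \right)} + D{\left(-340,-134 \right)}} = \sqrt{\frac{\left(-4\right) \left(-489\right) + \left(-18 - 489\right) \left(16 - 489 \left(-4 + \left(-489\right)^{2} - -1956\right)\right)}{6 \left(-489\right)} + 263} = \sqrt{\frac{1}{6} \left(- \frac{1}{489}\right) \left(1956 - 507 \left(16 - 489 \left(-4 + 239121 + 1956\right)\right)\right) + 263} = \sqrt{\frac{1}{6} \left(- \frac{1}{489}\right) \left(1956 - 507 \left(16 - 117884697\right)\right) + 263} = \sqrt{\frac{1}{6} \left(- \frac{1}{489}\right) \left(1956 - -59767533267\right) + 263} = \sqrt{\frac{1}{6} \left(- \frac{1}{489}\right) \left(1956 + 59767533267\right) + 263} = \sqrt{\frac{1}{6} \left(- \frac{1}{489}\right) 59767535223 + 263} = \sqrt{- \frac{6640837247}{326} + 263} = \sqrt{- \frac{6640751509}{326}} = \frac{7 i \sqrt{44181326366}}{326}$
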